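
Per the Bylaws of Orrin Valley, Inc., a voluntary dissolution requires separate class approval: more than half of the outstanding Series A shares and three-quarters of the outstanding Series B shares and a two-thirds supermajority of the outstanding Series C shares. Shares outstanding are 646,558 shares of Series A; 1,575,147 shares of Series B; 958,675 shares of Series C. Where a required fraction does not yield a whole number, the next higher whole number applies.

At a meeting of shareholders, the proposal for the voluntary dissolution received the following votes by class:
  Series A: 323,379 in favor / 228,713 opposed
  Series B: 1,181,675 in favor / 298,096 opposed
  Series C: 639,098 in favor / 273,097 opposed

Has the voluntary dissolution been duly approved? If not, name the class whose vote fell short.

Not approved — the Series C shares did not give the required vote.

Series A: a majority of 646558 is 323280; 323,280 required, 323,379 in favor — approved.
Series B: 3/4 of 1575147 = 1181360.25, rounded up to 1181361; 1,181,361 required, 1,181,675 in favor — approved.
Series C: 2/3 of 958675 = 639116.67, rounded up to 639117; 639,117 required, 639,098 in favor — not approved.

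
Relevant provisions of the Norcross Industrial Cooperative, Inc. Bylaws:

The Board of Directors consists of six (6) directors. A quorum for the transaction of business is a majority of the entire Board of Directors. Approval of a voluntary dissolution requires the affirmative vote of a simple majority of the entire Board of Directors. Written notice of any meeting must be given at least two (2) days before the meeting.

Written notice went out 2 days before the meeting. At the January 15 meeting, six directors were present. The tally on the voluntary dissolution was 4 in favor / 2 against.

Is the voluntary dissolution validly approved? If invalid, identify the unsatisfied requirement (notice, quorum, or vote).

Notice: 2 days given; 2 required (2 ≥ 2). Satisfied.
Quorum: 6 present; quorum is 4. Satisfied.
Vote: the voluntary dissolution requires a majority of the entire Board of Directors (6). A majority of 6 is 4, so 4 affirmative votes are needed; 4 voted in favor. Satisfied.

Valid — all requirements satisfied.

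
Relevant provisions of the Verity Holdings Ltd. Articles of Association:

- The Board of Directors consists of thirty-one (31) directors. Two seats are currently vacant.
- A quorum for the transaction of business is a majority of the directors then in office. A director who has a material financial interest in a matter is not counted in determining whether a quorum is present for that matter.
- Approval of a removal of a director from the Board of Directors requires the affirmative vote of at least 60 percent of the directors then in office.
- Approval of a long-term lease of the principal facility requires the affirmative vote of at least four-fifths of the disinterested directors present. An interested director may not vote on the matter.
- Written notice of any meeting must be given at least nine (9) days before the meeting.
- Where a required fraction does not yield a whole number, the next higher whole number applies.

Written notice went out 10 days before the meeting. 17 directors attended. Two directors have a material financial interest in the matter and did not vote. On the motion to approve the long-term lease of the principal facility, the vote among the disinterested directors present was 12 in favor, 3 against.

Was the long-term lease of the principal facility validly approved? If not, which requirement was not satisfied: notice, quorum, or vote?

Notice: 10 days given; 9 required (10 ≥ 9). Satisfied.
Quorum: 17 present, but the 2 interested directors do not count, leaving 15. Quorum is 15. Satisfied.
Vote: the long-term lease of the principal facility requires four-fifths of the disinterested directors present (17 − 2 = 15). 4/5 of 15 = 12, so 12 affirmative votes are needed; 12 voted in favor. Satisfied.

Valid — all requirements satisfied.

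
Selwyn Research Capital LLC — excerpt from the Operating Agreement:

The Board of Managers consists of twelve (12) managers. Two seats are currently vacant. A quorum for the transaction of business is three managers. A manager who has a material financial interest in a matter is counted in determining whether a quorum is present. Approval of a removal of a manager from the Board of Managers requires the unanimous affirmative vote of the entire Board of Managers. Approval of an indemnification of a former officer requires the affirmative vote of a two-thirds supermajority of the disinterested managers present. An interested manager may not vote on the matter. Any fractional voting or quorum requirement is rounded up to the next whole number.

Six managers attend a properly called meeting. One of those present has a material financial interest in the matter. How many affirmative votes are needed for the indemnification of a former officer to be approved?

4

The indemnification of a former officer requires two-thirds of the disinterested managers present (6 − 1 = 5).
2/3 of 5 = 3.33, rounded up to 4.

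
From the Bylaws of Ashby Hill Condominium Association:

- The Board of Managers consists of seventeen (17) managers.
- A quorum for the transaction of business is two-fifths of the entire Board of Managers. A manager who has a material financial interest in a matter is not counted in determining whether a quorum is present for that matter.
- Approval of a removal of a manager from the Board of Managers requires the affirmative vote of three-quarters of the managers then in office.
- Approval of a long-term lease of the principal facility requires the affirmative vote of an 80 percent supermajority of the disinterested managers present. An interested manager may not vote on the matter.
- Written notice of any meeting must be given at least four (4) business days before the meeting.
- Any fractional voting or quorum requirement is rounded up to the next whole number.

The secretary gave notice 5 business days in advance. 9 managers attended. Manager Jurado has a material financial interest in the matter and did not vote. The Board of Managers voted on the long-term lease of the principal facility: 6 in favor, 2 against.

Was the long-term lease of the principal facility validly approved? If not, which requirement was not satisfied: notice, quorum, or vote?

Notice: 5 business days given; 4 required (5 ≥ 4). Satisfied.
Quorum: 9 present, but the 1 interested manager does not count, leaving 8. Quorum is 7. Satisfied.
Vote: the long-term lease of the principal facility requires four-fifths of the disinterested managers present (9 − 1 = 8). 4/5 of 8 = 6.40, rounded up to 7, so 7 affirmative votes are needed; 6 voted in favor. Not satisfied.

Invalid — vote requirement not satisfied.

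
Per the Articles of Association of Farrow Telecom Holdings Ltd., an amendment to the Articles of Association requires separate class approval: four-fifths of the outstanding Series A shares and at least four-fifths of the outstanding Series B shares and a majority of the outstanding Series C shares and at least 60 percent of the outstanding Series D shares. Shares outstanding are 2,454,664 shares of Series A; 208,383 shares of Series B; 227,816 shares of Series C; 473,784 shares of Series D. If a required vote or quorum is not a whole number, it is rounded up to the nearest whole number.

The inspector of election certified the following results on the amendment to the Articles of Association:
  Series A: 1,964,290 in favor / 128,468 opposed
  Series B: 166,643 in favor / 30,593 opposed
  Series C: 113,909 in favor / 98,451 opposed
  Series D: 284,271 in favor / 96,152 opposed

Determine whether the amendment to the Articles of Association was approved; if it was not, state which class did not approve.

Not approved — the Series B shares did not give the required vote.

Series A: 4/5 of 2454664 = 1963731.20, rounded up to 1963732; 1,963,732 required, 1,964,290 in favor — approved.
Series B: 4/5 of 208383 = 166706.40, rounded up to 166707; 166,707 required, 166,643 in favor — not approved.
Series C: a majority of 227816 is 113909; 113,909 required, 113,909 in favor — approved.
Series D: 3/5 of 473784 = 284270.40, rounded up to 284271; 284,271 required, 284,271 in favor — approved.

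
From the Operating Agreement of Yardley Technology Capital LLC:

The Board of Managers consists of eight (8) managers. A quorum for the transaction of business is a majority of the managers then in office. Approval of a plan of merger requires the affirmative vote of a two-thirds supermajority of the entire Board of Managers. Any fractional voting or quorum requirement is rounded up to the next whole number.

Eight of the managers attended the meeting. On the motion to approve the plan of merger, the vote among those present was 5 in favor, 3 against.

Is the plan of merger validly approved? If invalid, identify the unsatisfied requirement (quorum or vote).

Invalid — vote requirement not satisfied.

Quorum: 8 present; quorum is 5. Satisfied.
Vote: the plan of merger requires two-thirds of the entire Board of Managers (8). 2/3 of 8 = 5.33, rounded up to 6, so 6 affirmative votes are needed; 5 voted in favor. Not satisfied.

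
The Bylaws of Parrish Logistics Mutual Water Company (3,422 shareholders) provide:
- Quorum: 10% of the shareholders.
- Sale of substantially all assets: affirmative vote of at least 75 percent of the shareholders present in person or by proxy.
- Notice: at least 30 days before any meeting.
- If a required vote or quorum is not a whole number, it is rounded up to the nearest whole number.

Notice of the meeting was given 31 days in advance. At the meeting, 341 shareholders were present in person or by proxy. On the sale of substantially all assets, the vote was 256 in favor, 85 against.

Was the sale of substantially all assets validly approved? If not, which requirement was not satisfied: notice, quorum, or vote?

Notice: 31 days given; 30 required. Satisfied.
Quorum: 10% of 3,422 = 342.20, rounded up to 343; 341 present. Not satisfied.
Vote: requires three-fourths of those present (341); 3/4 of 341 = 255.75, rounded up to 256, so 256 needed; 256 in favor. Satisfied.

Invalid — quorum requirement not satisfied.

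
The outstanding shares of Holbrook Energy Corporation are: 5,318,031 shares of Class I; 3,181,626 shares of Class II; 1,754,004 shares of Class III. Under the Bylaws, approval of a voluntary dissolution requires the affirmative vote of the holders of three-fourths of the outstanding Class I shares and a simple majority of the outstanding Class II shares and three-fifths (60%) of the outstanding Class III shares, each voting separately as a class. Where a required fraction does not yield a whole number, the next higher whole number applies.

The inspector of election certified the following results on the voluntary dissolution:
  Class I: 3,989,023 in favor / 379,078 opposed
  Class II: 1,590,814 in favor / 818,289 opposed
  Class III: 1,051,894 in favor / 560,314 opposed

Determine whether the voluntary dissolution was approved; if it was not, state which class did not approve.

Class I: 3/4 of 5318031 = 3988523.25, rounded up to 3988524; 3,988,524 required, 3,989,023 in favor — approved.
Class II: a majority of 3181626 is 1590814; 1,590,814 required, 1,590,814 in favor — approved.
Class III: 3/5 of 1754004 = 1052402.40, rounded up to 1052403; 1,052,403 required, 1,051,894 in favor — not approved.

Not approved — the Class III shares did not give the required vote.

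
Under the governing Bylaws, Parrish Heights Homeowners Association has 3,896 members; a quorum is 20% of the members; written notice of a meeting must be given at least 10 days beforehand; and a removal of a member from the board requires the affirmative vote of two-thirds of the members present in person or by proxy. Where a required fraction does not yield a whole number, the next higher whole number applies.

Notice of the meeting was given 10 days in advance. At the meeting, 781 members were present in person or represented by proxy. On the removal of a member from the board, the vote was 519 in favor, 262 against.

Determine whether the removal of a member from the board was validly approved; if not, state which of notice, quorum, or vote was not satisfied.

Notice: 10 days given; 10 required. Satisfied.
Quorum: 20% of 3,896 = 779.20, rounded up to 780; 781 present. Satisfied.
Vote: requires two-thirds of those present (781); 2/3 of 781 = 520.67, rounded up to 521, so 521 needed; 519 in favor. Not satisfied.

Invalid — vote requirement not satisfied.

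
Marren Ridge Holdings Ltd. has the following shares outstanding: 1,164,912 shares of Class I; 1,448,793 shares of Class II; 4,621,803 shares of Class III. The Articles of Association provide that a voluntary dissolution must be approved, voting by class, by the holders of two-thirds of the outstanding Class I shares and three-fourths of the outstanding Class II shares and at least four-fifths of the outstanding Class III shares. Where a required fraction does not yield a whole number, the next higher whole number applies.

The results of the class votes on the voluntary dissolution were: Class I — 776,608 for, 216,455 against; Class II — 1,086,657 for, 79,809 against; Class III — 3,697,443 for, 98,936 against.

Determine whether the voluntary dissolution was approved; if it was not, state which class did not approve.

Class I: 2/3 of 1164912 = 776608; 776,608 required, 776,608 in favor — approved.
Class II: 3/4 of 1448793 = 1086594.75, rounded up to 1086595; 1,086,595 required, 1,086,657 in favor — approved.
Class III: 4/5 of 4621803 = 3697442.40, rounded up to 3697443; 3,697,443 required, 3,697,443 in favor — approved.

Approved — every class gave the required vote.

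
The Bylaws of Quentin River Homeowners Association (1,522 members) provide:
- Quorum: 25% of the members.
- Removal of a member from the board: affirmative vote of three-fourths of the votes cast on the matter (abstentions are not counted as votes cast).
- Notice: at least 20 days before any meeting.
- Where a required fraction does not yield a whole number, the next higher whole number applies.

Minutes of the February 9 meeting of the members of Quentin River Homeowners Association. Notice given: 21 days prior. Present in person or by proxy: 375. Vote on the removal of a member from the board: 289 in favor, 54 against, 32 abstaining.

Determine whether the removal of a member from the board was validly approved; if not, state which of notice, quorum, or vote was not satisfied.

Invalid — quorum requirement not satisfied.

Notice: 21 days given; 20 required. Satisfied.
Quorum: 25% of 1,522 = 380.50, rounded up to 381; 375 present. Not satisfied.
Vote: requires three-fourths of the votes cast (375 − 32 abstaining = 343); 3/4 of 343 = 257.25, rounded up to 258, so 258 needed; 289 in favor. Satisfied.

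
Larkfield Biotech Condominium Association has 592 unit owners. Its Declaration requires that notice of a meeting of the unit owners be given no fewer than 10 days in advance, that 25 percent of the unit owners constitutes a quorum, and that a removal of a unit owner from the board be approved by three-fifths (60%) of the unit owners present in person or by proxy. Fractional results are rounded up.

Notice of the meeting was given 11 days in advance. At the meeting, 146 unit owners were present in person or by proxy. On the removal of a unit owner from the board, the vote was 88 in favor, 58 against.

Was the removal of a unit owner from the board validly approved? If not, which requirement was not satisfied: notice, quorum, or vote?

Notice: 11 days given; 10 required. Satisfied.
Quorum: 25% of 592 = 148; 146 present. Not satisfied.
Vote: requires three-fifths of those present (146); 3/5 of 146 = 87.60, rounded up to 88, so 88 needed; 88 in favor. Satisfied.

Invalid — quorum requirement not satisfied.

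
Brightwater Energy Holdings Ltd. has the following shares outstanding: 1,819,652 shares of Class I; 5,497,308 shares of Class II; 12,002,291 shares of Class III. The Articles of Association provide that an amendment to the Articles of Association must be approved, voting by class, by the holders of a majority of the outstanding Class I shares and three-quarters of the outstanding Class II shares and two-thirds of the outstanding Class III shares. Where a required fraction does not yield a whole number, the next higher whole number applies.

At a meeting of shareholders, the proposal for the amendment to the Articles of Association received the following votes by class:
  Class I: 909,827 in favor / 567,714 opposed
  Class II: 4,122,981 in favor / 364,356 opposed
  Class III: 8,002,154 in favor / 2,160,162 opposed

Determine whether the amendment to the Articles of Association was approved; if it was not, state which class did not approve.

Class I: a majority of 1819652 is 909827; 909,827 required, 909,827 in favor — approved.
Class II: 3/4 of 5497308 = 4122981; 4,122,981 required, 4,122,981 in favor — approved.
Class III: 2/3 of 12002291 = 8001527.33, rounded up to 8001528; 8,001,528 required, 8,002,154 in favor — approved.

Approved — every class gave the required vote.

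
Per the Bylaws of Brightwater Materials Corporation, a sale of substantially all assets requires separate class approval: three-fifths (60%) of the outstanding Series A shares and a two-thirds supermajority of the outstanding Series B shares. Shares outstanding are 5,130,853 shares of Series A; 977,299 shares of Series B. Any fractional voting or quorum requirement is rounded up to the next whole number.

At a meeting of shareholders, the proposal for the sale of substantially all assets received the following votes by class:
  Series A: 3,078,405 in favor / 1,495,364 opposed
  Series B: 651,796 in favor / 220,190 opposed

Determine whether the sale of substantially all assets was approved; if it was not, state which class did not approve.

Series A: 3/5 of 5130853 = 3078511.80, rounded up to 3078512; 3,078,512 required, 3,078,405 in favor — not approved.
Series B: 2/3 of 977299 = 651532.67, rounded up to 651533; 651,533 required, 651,796 in favor — approved.

Not approved — the Series A shares did not give the required vote.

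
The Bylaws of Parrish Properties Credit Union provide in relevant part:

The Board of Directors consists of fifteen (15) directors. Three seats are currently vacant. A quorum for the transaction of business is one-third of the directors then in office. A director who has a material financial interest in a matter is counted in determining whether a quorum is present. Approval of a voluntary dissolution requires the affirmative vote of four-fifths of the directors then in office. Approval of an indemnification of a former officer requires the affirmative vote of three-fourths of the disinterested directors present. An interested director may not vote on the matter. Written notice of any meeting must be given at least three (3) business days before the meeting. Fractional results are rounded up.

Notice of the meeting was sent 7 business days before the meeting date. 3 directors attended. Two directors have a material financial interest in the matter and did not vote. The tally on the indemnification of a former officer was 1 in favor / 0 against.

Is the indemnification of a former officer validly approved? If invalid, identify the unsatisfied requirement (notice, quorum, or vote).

Notice: 7 business days given; 3 required (7 ≥ 3). Satisfied.
Quorum: 3 present (interested directors count toward quorum); quorum is 4. Not satisfied.
Vote: the indemnification of a former officer requires three-fourths of the disinterested directors present (3 − 2 = 1). 3/4 of 1 = 0.75, rounded up to 1, so 1 affirmative vote is needed; 1 voted in favor. Satisfied. (Moot — without a quorum no business can be validly transacted.)

Invalid — quorum requirement not satisfied.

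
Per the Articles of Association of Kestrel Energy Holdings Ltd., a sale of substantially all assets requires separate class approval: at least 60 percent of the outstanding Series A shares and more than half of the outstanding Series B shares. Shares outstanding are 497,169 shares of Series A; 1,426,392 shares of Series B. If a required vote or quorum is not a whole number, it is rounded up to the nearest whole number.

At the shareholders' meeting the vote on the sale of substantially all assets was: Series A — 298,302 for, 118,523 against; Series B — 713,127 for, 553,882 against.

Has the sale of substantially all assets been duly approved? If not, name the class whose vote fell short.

Series A: 3/5 of 497169 = 298301.40, rounded up to 298302; 298,302 required, 298,302 in favor — approved.
Series B: a majority of 1426392 is 713197; 713,197 required, 713,127 in favor — not approved.

Not approved — the Series B shares did not give the required vote.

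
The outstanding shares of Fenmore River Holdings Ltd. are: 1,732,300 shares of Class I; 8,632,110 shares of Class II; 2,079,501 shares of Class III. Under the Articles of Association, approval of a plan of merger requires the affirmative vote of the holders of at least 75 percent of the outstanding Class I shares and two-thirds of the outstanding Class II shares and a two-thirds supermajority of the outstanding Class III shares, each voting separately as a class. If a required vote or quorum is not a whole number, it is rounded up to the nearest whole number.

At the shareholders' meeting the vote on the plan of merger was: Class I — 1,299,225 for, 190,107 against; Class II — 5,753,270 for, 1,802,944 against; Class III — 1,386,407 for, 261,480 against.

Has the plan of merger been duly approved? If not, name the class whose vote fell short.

Not approved — the Class II shares did not give the required vote.

Class I: 3/4 of 1732300 = 1299225; 1,299,225 required, 1,299,225 in favor — approved.
Class II: 2/3 of 8632110 = 5754740; 5,754,740 required, 5,753,270 in favor — not approved.
Class III: 2/3 of 2079501 = 1386334; 1,386,334 required, 1,386,407 in favor — approved.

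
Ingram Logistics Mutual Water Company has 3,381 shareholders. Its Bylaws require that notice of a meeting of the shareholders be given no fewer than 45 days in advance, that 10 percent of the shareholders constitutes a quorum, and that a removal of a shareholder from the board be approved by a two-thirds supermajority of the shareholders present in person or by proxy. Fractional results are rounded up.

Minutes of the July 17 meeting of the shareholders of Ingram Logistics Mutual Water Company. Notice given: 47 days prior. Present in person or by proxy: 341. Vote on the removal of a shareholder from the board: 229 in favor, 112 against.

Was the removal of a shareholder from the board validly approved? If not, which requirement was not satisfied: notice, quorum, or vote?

Notice: 47 days given; 45 required. Satisfied.
Quorum: 10% of 3,381 = 338.10, rounded up to 339; 341 present. Satisfied.
Vote: requires two-thirds of those present (341); 2/3 of 341 = 227.33, rounded up to 228, so 228 needed; 229 in favor. Satisfied.

Valid — all requirements satisfied.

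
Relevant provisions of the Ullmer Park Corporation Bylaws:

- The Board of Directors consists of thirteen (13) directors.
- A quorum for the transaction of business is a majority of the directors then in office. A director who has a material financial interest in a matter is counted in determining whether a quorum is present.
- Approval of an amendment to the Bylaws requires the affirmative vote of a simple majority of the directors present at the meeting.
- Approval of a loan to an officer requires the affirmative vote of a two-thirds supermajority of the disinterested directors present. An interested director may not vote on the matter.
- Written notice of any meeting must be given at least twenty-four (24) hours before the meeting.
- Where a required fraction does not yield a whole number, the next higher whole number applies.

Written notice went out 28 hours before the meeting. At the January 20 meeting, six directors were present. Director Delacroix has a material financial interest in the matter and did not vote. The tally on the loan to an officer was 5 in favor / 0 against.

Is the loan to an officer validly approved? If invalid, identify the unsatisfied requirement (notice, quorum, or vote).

Invalid — quorum requirement not satisfied.

Notice: 28 hours given; 24 required (28 ≥ 24). Satisfied.
Quorum: 6 present (interested directors count toward quorum); quorum is 7. Not satisfied.
Vote: the loan to an officer requires two-thirds of the disinterested directors present (6 − 1 = 5). 2/3 of 5 = 3.33, rounded up to 4, so 4 affirmative votes are needed; 5 voted in favor. Satisfied. (Moot — without a quorum no business can be validly transacted.)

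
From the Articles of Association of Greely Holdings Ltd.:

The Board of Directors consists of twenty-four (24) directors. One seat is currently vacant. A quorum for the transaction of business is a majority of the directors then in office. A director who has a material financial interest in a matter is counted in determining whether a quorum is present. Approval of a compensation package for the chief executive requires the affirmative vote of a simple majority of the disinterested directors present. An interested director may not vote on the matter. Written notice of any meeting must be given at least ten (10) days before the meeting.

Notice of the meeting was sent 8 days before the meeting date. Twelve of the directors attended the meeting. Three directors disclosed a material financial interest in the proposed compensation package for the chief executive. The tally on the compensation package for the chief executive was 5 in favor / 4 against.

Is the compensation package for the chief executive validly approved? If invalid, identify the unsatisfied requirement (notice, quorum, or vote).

Notice: 8 days given; 10 required (8 < 10). Not satisfied.
Quorum: 12 present (interested directors count toward quorum); quorum is 12. Satisfied.
Vote: the compensation package for the chief executive requires a majority of the disinterested directors present (12 − 3 = 9). A majority of 9 is 5, so 5 affirmative votes are needed; 5 voted in favor. Satisfied.

Invalid — notice requirement not satisfied.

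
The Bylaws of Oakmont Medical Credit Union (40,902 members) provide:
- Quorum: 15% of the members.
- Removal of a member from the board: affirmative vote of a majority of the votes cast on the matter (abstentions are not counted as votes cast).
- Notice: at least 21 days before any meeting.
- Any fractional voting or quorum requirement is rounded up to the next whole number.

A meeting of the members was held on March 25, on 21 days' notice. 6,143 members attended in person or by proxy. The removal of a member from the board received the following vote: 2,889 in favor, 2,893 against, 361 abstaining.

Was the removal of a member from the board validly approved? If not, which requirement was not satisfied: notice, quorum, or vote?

Invalid — vote requirement not satisfied.

Notice: 21 days given; 21 required. Satisfied.
Quorum: 15% of 40,902 = 6,135.30, rounded up to 6,136; 6,143 present. Satisfied.
Vote: requires a majority of the votes cast (6,143 − 361 abstaining = 5,782); a majority of 5782 is 2892, so 2,892 needed; 2,889 in favor. Not satisfied.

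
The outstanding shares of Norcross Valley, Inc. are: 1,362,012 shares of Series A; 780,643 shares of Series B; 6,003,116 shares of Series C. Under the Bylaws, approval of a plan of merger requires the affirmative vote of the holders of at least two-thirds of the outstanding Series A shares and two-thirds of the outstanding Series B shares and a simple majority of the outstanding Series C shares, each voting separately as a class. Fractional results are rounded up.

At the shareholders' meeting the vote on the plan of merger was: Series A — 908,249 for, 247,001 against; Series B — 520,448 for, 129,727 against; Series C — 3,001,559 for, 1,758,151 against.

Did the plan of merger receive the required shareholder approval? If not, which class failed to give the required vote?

Series A: 2/3 of 1362012 = 908008; 908,008 required, 908,249 in favor — approved.
Series B: 2/3 of 780643 = 520428.67, rounded up to 520429; 520,429 required, 520,448 in favor — approved.
Series C: a majority of 6003116 is 3001559; 3,001,559 required, 3,001,559 in favor — approved.

Approved — every class gave the required vote.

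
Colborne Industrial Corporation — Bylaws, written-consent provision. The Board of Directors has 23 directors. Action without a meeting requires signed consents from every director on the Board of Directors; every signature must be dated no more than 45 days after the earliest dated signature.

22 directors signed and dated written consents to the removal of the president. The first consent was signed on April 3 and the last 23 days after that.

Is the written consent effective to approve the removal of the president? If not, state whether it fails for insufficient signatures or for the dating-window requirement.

Not effective — insufficient signatures.

Signatures required: every one of 23 — unanimous means all 23, so 23 needed; 22 signed. Insufficient.
Dating window: the latest signature is 23 days after the earliest; the limit is 45 days. Within the window.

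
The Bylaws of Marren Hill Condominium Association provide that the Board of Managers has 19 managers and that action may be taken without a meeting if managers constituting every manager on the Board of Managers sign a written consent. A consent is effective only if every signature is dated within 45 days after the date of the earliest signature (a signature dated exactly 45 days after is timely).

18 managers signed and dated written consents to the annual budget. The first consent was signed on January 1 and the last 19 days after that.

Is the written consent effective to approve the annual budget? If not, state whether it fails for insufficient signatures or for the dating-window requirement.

Signatures required: every one of 19 — unanimous means all 19, so 19 needed; 18 signed. Insufficient.
Dating window: the latest signature is 19 days after the earliest; the limit is 45 days. Within the window.

Not effective — insufficient signatures.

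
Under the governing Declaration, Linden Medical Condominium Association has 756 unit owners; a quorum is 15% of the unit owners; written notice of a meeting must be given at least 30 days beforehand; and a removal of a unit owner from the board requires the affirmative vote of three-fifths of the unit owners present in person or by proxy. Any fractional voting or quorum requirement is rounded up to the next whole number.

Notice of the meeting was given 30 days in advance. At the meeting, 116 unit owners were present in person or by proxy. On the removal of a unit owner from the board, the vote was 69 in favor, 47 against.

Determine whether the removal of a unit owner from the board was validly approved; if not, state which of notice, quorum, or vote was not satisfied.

Notice: 30 days given; 30 required. Satisfied.
Quorum: 15% of 756 = 113.40, rounded up to 114; 116 present. Satisfied.
Vote: requires three-fifths of those present (116); 3/5 of 116 = 69.60, rounded up to 70, so 70 needed; 69 in favor. Not satisfied.

Invalid — vote requirement not satisfied.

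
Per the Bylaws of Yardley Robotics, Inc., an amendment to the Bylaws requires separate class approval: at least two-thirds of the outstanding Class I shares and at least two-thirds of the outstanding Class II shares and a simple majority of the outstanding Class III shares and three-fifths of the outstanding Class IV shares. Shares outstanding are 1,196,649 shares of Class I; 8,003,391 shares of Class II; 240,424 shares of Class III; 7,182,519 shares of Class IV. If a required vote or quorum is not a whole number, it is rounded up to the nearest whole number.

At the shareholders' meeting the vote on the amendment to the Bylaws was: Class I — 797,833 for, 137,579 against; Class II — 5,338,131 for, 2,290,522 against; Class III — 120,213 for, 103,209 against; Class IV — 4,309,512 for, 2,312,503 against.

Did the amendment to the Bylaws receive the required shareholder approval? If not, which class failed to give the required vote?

Approved — every class gave the required vote.

Class I: 2/3 of 1196649 = 797766; 797,766 required, 797,833 in favor — approved.
Class II: 2/3 of 8003391 = 5335594; 5,335,594 required, 5,338,131 in favor — approved.
Class III: a majority of 240424 is 120213; 120,213 required, 120,213 in favor — approved.
Class IV: 3/5 of 7182519 = 4309511.40, rounded up to 4309512; 4,309,512 required, 4,309,512 in favor — approved.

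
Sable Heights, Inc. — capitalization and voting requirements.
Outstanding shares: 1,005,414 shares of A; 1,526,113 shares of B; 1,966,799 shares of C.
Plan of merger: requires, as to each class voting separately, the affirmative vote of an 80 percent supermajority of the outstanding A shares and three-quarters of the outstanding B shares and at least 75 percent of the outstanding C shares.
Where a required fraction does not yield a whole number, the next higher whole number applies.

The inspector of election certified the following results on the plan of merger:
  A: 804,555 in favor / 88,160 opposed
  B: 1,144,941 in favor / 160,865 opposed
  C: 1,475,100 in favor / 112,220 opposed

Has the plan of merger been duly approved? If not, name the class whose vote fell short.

A: 4/5 of 1005414 = 804331.20, rounded up to 804332; 804,332 required, 804,555 in favor — approved.
B: 3/4 of 1526113 = 1144584.75, rounded up to 1144585; 1,144,585 required, 1,144,941 in favor — approved.
C: 3/4 of 1966799 = 1475099.25, rounded up to 1475100; 1,475,100 required, 1,475,100 in favor — approved.

Approved — every class gave the required vote.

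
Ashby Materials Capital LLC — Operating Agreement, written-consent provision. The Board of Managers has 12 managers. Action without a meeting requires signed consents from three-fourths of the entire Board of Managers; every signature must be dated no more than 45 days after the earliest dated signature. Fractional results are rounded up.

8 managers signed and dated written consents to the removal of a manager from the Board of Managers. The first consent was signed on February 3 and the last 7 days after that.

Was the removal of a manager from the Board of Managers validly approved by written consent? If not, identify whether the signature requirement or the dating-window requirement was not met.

Not effective — insufficient signatures.

Signatures required: three-fourths of 12 — 3/4 of 12 = 9, so 9 needed; 8 signed. Insufficient.
Dating window: the latest signature is 7 days after the earliest; the limit is 45 days. Within the window.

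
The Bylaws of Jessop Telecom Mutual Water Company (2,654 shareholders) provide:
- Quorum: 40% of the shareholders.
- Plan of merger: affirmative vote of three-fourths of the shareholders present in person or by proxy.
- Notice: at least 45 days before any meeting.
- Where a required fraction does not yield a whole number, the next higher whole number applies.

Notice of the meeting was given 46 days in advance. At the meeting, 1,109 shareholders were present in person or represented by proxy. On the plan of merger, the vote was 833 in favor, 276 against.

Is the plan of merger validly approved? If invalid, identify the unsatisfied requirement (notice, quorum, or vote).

Valid — all requirements satisfied.

Notice: 46 days given; 45 required. Satisfied.
Quorum: 40% of 2,654 = 1,061.60, rounded up to 1,062; 1,109 present. Satisfied.
Vote: requires three-fourths of those present (1,109); 3/4 of 1109 = 831.75, rounded up to 832, so 832 needed; 833 in favor. Satisfied.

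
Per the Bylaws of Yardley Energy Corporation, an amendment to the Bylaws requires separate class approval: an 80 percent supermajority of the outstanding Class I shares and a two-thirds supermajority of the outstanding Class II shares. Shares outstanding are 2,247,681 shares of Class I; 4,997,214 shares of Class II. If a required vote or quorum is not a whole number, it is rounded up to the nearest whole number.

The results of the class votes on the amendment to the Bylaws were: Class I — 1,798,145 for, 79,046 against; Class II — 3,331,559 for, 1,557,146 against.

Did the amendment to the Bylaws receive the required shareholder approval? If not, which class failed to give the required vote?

Class I: 4/5 of 2247681 = 1798144.80, rounded up to 1798145; 1,798,145 required, 1,798,145 in favor — approved.
Class II: 2/3 of 4997214 = 3331476; 3,331,476 required, 3,331,559 in favor — approved.

Approved — every class gave the required vote.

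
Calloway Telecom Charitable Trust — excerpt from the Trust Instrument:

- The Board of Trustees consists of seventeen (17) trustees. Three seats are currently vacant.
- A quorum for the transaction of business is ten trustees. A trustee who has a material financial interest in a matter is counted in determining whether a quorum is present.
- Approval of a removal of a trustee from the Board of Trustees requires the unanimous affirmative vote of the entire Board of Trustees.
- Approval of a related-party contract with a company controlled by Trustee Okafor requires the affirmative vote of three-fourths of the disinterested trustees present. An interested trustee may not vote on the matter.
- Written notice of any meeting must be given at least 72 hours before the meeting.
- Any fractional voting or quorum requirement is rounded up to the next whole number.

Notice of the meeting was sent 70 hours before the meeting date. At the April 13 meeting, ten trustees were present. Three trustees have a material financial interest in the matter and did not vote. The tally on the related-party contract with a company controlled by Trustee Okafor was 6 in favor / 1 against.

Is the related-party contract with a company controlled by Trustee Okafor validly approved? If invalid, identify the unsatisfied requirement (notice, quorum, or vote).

Invalid — notice requirement not satisfied.

Notice: 70 hours given; 72 required (70 < 72). Not satisfied.
Quorum: 10 present (interested trustees count toward quorum); quorum is 10. Satisfied.
Vote: the related-party contract with a company controlled by Trustee Okafor requires three-fourths of the disinterested trustees present (10 − 3 = 7). 3/4 of 7 = 5.25, rounded up to 6, so 6 affirmative votes are needed; 6 voted in favor. Satisfied.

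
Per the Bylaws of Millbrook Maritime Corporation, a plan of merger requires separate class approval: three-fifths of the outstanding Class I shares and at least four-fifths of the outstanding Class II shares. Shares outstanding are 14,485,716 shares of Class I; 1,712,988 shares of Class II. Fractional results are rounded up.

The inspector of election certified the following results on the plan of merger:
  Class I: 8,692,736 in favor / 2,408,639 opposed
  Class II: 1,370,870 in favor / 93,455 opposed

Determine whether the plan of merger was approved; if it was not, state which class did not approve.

Class I: 3/5 of 14485716 = 8691429.60, rounded up to 8691430; 8,691,430 required, 8,692,736 in favor — approved.
Class II: 4/5 of 1712988 = 1370390.40, rounded up to 1370391; 1,370,391 required, 1,370,870 in favor — approved.

Approved — every class gave the required vote.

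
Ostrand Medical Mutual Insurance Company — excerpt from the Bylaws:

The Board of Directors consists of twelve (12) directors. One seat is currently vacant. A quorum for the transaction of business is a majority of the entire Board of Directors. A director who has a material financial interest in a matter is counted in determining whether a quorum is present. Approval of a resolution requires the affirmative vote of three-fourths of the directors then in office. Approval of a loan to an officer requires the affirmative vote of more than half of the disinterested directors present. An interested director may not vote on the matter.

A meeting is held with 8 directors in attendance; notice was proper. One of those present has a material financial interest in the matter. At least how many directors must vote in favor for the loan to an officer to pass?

4

The loan to an officer requires a majority of the disinterested directors present (8 − 1 = 7).
A majority of 7 is 4.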